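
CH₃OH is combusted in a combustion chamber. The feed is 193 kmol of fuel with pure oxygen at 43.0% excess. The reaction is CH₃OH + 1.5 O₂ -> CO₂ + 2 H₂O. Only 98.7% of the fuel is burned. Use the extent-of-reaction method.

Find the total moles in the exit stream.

Stoichiometric O₂ = 1.5 × 193 = 289.5 kmol; O₂ fed = 289.5 × 1.430 = 414 kmol.
Fuel reacted = 0.987 × 193 → ξ = 190.5 kmol.
Outlet (n = n₀ + ν ξ):
  CH₃OH: 193 − 1(190.5) = 2.509
  O₂: 414 − 1.5(190.5) = 128.2
  CO₂: 0 + 1(190.5) = 190.5
  H₂O: 0 + 2(190.5) = 381
Total out = 2.509 + 128.2 + 190.5 + 381 = 702.2 kmol.

702 kmol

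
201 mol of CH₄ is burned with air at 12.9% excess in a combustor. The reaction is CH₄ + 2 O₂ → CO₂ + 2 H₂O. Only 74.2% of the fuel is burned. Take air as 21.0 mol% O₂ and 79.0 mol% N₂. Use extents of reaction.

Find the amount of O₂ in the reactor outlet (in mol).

156 mol

Stoichiometric O₂ = 2 × 201 = 402 mol; O₂ fed = 402 × 1.129 = 453.9 mol.
N₂ fed = 453.9 × 79/21 = 1707 mol.
Fuel reacted = 0.742 × 201 → ξ = 149.1 mol.
Outlet (n = n₀ + ν ξ):
  CH₄: 201 − 1(149.1) = 51.86
  O₂: 453.9 − 2(149.1) = 155.6
  N₂: 1707 (inert)
  CO₂: 0 + 1(149.1) = 149.1
  H₂O: 0 + 2(149.1) = 298.3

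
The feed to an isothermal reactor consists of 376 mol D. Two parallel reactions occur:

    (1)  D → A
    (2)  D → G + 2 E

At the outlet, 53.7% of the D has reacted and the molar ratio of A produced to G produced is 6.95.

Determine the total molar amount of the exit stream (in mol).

427 mol

Conversion of D: D consumed = 0.537 × 376 = 201.9 mol = 1ξ₁ + 1ξ₂.
Selectivity: 1ξ₁ / (1ξ₂) = 6.95 → ξ₁ = 6.95 ξ₂.
Substitute: (1·6.95 + 1) ξ₂ = 201.9 → ξ₂ = 25.4 mol, ξ₁ = 176.5 mol.
Outlet amounts (n = n₀ + Σ ν·ξ):
  D: 376 − 1(176.5) − 1(25.4) = 174.1
  A: 0 + 1(176.5) = 176.5
  G: 0 + 1(25.4) = 25.4
  E: 0 + 2(25.4) = 50.8
Total out = 174.1 + 176.5 + 25.4 + 50.8 = 426.8 mol.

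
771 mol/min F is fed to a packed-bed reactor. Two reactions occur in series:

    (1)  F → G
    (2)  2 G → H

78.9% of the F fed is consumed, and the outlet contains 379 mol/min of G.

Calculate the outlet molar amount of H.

Conversion of F: F consumed = 1ξ₁ = 0.789 × 771 → ξ₁ = 608.3 mol/min.
G balance: n_G = 0 + 1ξ₁ − 2ξ₂ = 379 → ξ₂ = (1·608.3 − 379)/2 = 114.7 mol/min.
Outlet amounts (n = n₀ + Σ ν·ξ):
  F: 771 − 1(608.3) = 162.7
  G: 0 + 1(608.3) − 2(114.7) = 379
  H: 0 + 1(114.7) = 114.7

115 mol/min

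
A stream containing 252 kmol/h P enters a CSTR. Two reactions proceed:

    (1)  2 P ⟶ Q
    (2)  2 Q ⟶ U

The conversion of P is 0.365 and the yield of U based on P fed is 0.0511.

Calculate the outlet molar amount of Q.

Conversion of P: P consumed = 2ξ₁ = 0.365 × 252 → ξ₁ = 45.99 kmol/h.
Yield of U: 1ξ₂ / 252 = 0.0511 → ξ₂ = 12.88 kmol/h.
Outlet amounts (n = n₀ + Σ ν·ξ):
  P: 252 − 2(45.99) = 160
  Q: 0 + 1(45.99) − 2(12.88) = 20.24
  U: 0 + 1(12.88) = 12.88

20.2 kmol/h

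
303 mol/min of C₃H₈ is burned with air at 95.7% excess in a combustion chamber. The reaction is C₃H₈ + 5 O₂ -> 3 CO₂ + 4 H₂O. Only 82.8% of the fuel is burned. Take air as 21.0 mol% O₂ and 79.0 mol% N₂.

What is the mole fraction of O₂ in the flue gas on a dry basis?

0.125

Stoichiometric O₂ = 5 × 303 = 1515 mol/min; O₂ fed = 1515 × 1.957 = 2965 mol/min.
N₂ fed = 2965 × 79/21 = 11150 mol/min.
Fuel reacted = 0.828 × 303 → ξ = 250.9 mol/min.
Outlet (n = n₀ + ν ξ):
  C₃H₈: 303 − 1(250.9) = 52.12
  O₂: 2965 − 5(250.9) = 1710
  N₂: 11150 (inert)
  CO₂: 0 + 3(250.9) = 752.7
  H₂O: 0 + 4(250.9) = 1004
Dry total = 13670 mol/min; y_O₂ (dry) = 1710 / 13670 = 0.1251.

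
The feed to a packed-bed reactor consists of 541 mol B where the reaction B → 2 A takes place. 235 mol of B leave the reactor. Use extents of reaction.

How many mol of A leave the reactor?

612 mol

For B: n = n₀ − 1ξ → 235 = 541 − 1ξ, giving ξ = 306 mol.
Outlet amounts (n = n₀ + ν ξ):
  B: 541 − 1(306) = 235
  A: 0 + 2(306) = 612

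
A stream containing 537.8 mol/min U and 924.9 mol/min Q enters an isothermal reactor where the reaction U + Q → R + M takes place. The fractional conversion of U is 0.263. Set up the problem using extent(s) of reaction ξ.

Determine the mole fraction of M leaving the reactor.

U reacted = 0.263 × 537.8 = 141.4 mol/min; ν_U = −1, so ξ = 141.4/1 = 141.4 mol/min.
Outlet amounts (n = n₀ + ν ξ):
  U: 537.8 − 1(141.4) = 396.4
  Q: 924.9 − 1(141.4) = 783.5
  R: 0 + 1(141.4) = 141.4
  M: 0 + 1(141.4) = 141.4
Total out = 1463 mol/min; y_M = 141.4 / 1463 = 0.0967.

0.0967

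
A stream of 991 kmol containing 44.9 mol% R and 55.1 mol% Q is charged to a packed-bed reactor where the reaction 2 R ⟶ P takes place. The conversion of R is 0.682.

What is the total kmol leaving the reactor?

839 kmol

R reacted = 0.682 × 445 = 303.5 kmol; ν_R = −2, so ξ = 303.5/2 = 151.7 kmol.
Outlet amounts (n = n₀ + ν ξ):
  R: 445 − 2(151.7) = 141.5
  P: 0 + 1(151.7) = 151.7
  Q: 546 (inert)
Total out = 141.5 + 151.7 + 546 = 839.3 kmol.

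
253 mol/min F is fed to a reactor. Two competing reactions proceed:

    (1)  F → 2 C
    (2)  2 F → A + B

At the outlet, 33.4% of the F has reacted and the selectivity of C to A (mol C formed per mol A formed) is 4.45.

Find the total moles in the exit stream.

298 mol/min

Conversion of F: F consumed = 0.334 × 253 = 84.5 mol/min = 1ξ₁ + 2ξ₂.
Selectivity: 2ξ₁ / (1ξ₂) = 4.45 → ξ₁ = 2.225 ξ₂.
Substitute: (1·2.225 + 2) ξ₂ = 84.5 → ξ₂ = 20 mol/min, ξ₁ = 44.5 mol/min.
Outlet amounts (n = n₀ + Σ ν·ξ):
  F: 253 − 1(44.5) − 2(20) = 168.5
  C: 0 + 2(44.5) = 89
  A: 0 + 1(20) = 20
  B: 0 + 1(20) = 20
Total out = 168.5 + 89 + 20 + 20 = 297.5 mol/min.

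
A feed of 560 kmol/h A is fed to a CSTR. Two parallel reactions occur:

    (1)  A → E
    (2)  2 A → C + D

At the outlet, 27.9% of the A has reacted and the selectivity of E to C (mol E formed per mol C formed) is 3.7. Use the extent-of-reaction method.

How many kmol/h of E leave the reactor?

101 kmol/h

Conversion of A: A consumed = 0.279 × 560 = 156.2 kmol/h = 1ξ₁ + 2ξ₂.
Selectivity: 1ξ₁ / (1ξ₂) = 3.7 → ξ₁ = 3.7 ξ₂.
Substitute: (1·3.7 + 2) ξ₂ = 156.2 → ξ₂ = 27.41 kmol/h, ξ₁ = 101.4 kmol/h.
Outlet amounts (n = n₀ + Σ ν·ξ):
  A: 560 − 1(101.4) − 2(27.41) = 403.8
  E: 0 + 1(101.4) = 101.4
  C: 0 + 1(27.41) = 27.41
  D: 0 + 1(27.41) = 27.41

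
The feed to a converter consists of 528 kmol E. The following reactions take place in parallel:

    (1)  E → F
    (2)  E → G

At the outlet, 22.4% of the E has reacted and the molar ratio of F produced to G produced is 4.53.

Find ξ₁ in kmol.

ξ₁ = 96.9 kmol

Conversion of E: E consumed = 0.224 × 528 = 118.3 kmol = 1ξ₁ + 1ξ₂.
Selectivity: 1ξ₁ / (1ξ₂) = 4.53 → ξ₁ = 4.53 ξ₂.
Substitute: (1·4.53 + 1) ξ₂ = 118.3 → ξ₂ = 21.39 kmol, ξ₁ = 96.88 kmol.
Outlet amounts (n = n₀ + Σ ν·ξ):
  E: 528 − 1(96.88) − 1(21.39) = 409.7
  F: 0 + 1(96.88) = 96.88
  G: 0 + 1(21.39) = 21.39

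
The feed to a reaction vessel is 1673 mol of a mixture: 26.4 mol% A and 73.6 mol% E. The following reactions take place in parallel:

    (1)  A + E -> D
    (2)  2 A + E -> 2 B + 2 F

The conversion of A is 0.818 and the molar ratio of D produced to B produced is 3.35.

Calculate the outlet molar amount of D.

Conversion of A: A consumed = 0.818 × 441.7 = 361.3 mol = 1ξ₁ + 2ξ₂.
Selectivity: 1ξ₁ / (2ξ₂) = 3.35 → ξ₁ = 6.7 ξ₂.
Substitute: (1·6.7 + 2) ξ₂ = 361.3 → ξ₂ = 41.53 mol, ξ₁ = 278.2 mol.
Outlet amounts (n = n₀ + Σ ν·ξ):
  A: 441.7 − 1(278.2) − 2(41.53) = 80.38
  E: 1231 − 1(278.2) − 1(41.53) = 911.6
  D: 0 + 1(278.2) = 278.2
  B: 0 + 2(41.53) = 83.05
  F: 0 + 2(41.53) = 83.05

278 mol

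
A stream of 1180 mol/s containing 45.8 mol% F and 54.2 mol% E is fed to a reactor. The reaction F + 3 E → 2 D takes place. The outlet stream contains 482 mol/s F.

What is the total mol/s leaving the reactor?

1060 mol/s

For F: n = n₀ − 1ξ → 482 = 540.4 − 1ξ, giving ξ = 58.44 mol/s.
Outlet amounts (n = n₀ + ν ξ):
  F: 540.4 − 1(58.44) = 482
  E: 639.6 − 3(58.44) = 464.2
  D: 0 + 2(58.44) = 116.9
Total out = 482 + 464.2 + 116.9 = 1063 mol/s.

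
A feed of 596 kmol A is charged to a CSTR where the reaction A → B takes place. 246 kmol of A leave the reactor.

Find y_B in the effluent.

0.587

For A: n = n₀ − 1ξ → 246 = 596 − 1ξ, giving ξ = 350 kmol.
Outlet amounts (n = n₀ + ν ξ):
  A: 596 − 1(350) = 246
  B: 0 + 1(350) = 350
Total out = 596 kmol; y_B = 350 / 596 = 0.5872.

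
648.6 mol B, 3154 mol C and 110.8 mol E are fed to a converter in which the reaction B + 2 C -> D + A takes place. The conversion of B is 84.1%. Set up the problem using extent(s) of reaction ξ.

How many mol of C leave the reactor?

B reacted = 0.841 × 648.6 = 545.5 mol; ν_B = −1, so ξ = 545.5/1 = 545.5 mol.
Outlet amounts (n = n₀ + ν ξ):
  B: 648.6 − 1(545.5) = 103.1
  C: 3154 − 2(545.5) = 2063
  D: 0 + 1(545.5) = 545.5
  A: 0 + 1(545.5) = 545.5
  E: 110.8 (inert)

2060 mol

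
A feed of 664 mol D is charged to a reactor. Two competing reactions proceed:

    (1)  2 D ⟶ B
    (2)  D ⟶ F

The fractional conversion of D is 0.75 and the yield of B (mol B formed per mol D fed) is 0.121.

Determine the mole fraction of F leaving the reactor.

Yield of B: 1ξ₁ / 664 = 0.121 → ξ₁ = 80.34 mol.
Conversion of D: 2ξ₁ + 1ξ₂ = 0.75 × 664 = 498 → ξ₂ = 337.3 mol.
Outlet amounts (n = n₀ + Σ ν·ξ):
  D: 664 − 2(80.34) − 1(337.3) = 166
  B: 0 + 1(80.34) = 80.34
  F: 0 + 1(337.3) = 337.3
Total out = 583.7 mol; y_F = 337.3 / 583.7 = 0.5779.

0.578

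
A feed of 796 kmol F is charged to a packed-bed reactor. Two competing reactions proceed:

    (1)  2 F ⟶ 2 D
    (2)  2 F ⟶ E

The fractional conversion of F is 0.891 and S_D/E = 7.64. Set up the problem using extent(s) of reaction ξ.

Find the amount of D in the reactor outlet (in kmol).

562 kmol

Conversion of F: F consumed = 0.891 × 796 = 709.2 kmol = 2ξ₁ + 2ξ₂.
Selectivity: 2ξ₁ / (1ξ₂) = 7.64 → ξ₁ = 3.82 ξ₂.
Substitute: (2·3.82 + 2) ξ₂ = 709.2 → ξ₂ = 73.57 kmol, ξ₁ = 281 kmol.
Outlet amounts (n = n₀ + Σ ν·ξ):
  F: 796 − 2(281) − 2(73.57) = 86.76
  D: 0 + 2(281) = 562.1
  E: 0 + 1(73.57) = 73.57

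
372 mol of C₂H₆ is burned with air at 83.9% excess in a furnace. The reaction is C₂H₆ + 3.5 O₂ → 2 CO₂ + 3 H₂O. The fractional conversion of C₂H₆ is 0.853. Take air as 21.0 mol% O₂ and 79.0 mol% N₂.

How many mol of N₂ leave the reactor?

Stoichiometric O₂ = 3.5 × 372 = 1302 mol; O₂ fed = 1302 × 1.839 = 2394 mol.
N₂ fed = 2394 × 79/21 = 9007 mol.
Fuel reacted = 0.853 × 372 → ξ = 317.3 mol.
Outlet (n = n₀ + ν ξ):
  C₂H₆: 372 − 1(317.3) = 54.68
  O₂: 2394 − 3.5(317.3) = 1284
  N₂: 9007 (inert)
  CO₂: 0 + 2(317.3) = 634.6
  H₂O: 0 + 3(317.3) = 951.9

9010 mol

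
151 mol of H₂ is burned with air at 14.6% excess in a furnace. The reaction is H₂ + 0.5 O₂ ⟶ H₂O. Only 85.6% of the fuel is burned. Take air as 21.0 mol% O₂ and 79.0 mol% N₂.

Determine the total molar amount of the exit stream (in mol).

498 mol

Stoichiometric O₂ = 0.5 × 151 = 75.5 mol; O₂ fed = 75.5 × 1.146 = 86.52 mol.
N₂ fed = 86.52 × 79/21 = 325.5 mol.
Fuel reacted = 0.856 × 151 → ξ = 129.3 mol.
Outlet (n = n₀ + ν ξ):
  H₂: 151 − 1(129.3) = 21.74
  O₂: 86.52 − 0.5(129.3) = 21.89
  N₂: 325.5 (inert)
  H₂O: 0 + 1(129.3) = 129.3
Total out = 21.74 + 21.89 + 325.5 + 129.3 = 498.4 mol.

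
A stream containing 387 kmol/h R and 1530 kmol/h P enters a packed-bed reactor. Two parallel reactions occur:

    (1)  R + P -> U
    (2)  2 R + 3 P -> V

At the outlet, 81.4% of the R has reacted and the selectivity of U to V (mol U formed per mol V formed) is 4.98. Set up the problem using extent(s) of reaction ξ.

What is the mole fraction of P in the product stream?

0.774

Conversion of R: R consumed = 0.814 × 387 = 315 kmol/h = 1ξ₁ + 2ξ₂.
Selectivity: 1ξ₁ / (1ξ₂) = 4.98 → ξ₁ = 4.98 ξ₂.
Substitute: (1·4.98 + 2) ξ₂ = 315 → ξ₂ = 45.13 kmol/h, ξ₁ = 224.8 kmol/h.
Outlet amounts (n = n₀ + Σ ν·ξ):
  R: 387 − 1(224.8) − 2(45.13) = 71.98
  P: 1530 − 1(224.8) − 3(45.13) = 1170
  U: 0 + 1(224.8) = 224.8
  V: 0 + 1(45.13) = 45.13
Total out = 1512 kmol/h; y_P = 1170 / 1512 = 0.7739.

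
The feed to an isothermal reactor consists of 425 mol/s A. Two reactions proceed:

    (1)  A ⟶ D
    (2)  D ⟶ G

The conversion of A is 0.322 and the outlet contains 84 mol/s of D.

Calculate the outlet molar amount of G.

Conversion of A: A consumed = 1ξ₁ = 0.322 × 425 → ξ₁ = 136.8 mol/s.
D balance: n_D = 0 + 1ξ₁ − 1ξ₂ = 84 → ξ₂ = (1·136.8 − 84)/1 = 52.85 mol/s.
Outlet amounts (n = n₀ + Σ ν·ξ):
  A: 425 − 1(136.8) = 288.1
  D: 0 + 1(136.8) − 1(52.85) = 84
  G: 0 + 1(52.85) = 52.85

52.8 mol/s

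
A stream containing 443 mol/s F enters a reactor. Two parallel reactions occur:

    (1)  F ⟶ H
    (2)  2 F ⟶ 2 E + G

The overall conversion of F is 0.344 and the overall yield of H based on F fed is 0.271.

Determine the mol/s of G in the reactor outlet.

Yield of H: 1ξ₁ / 443 = 0.271 → ξ₁ = 120.1 mol/s.
Conversion of F: 1ξ₁ + 2ξ₂ = 0.344 × 443 = 152.4 → ξ₂ = 16.17 mol/s.
Outlet amounts (n = n₀ + Σ ν·ξ):
  F: 443 − 1(120.1) − 2(16.17) = 290.6
  H: 0 + 1(120.1) = 120.1
  E: 0 + 2(16.17) = 32.34
  G: 0 + 1(16.17) = 16.17

16.2 mol/s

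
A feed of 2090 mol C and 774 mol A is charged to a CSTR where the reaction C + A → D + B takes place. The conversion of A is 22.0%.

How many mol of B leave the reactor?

A reacted = 0.22 × 774 = 170.3 mol; ν_A = −1, so ξ = 170.3/1 = 170.3 mol.
Outlet amounts (n = n₀ + ν ξ):
  C: 2090 − 1(170.3) = 1920
  A: 774 − 1(170.3) = 603.7
  D: 0 + 1(170.3) = 170.3
  B: 0 + 1(170.3) = 170.3

170 mol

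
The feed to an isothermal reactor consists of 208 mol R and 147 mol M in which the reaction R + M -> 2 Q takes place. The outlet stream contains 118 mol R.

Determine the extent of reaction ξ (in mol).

For R: n = n₀ − 1ξ → 118 = 208 − 1ξ, giving ξ = 90 mol.
Outlet amounts (n = n₀ + ν ξ):
  R: 208 − 1(90) = 118
  M: 147 − 1(90) = 57
  Q: 0 + 2(90) = 180

ξ = 90 mol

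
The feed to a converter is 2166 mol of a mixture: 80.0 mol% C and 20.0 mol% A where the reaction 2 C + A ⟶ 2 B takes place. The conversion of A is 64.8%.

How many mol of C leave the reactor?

1170 mol

A reacted = 0.648 × 433.2 = 280.7 mol; ν_A = −1, so ξ = 280.7/1 = 280.7 mol.
Outlet amounts (n = n₀ + ν ξ):
  C: 1733 − 2(280.7) = 1171
  A: 433.2 − 1(280.7) = 152.5
  B: 0 + 2(280.7) = 561.4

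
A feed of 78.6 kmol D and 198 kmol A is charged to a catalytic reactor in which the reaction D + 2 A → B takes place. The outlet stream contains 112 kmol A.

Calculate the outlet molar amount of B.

43 kmol

For A: n = n₀ − 2ξ → 112 = 198 − 2ξ, giving ξ = 43 kmol.
Outlet amounts (n = n₀ + ν ξ):
  D: 78.6 − 1(43) = 35.6
  A: 198 − 2(43) = 112
  B: 0 + 1(43) = 43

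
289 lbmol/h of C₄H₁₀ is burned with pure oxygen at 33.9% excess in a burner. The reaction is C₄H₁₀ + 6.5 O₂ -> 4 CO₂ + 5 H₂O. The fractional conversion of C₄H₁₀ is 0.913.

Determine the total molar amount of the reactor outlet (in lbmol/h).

Stoichiometric O₂ = 6.5 × 289 = 1878 lbmol/h; O₂ fed = 1878 × 1.339 = 2515 lbmol/h.
Fuel reacted = 0.913 × 289 → ξ = 263.9 lbmol/h.
Outlet (n = n₀ + ν ξ):
  C₄H₁₀: 289 − 1(263.9) = 25.14
  O₂: 2515 − 6.5(263.9) = 800.2
  CO₂: 0 + 4(263.9) = 1055
  H₂O: 0 + 5(263.9) = 1319
Total out = 25.14 + 800.2 + 1055 + 1319 = 3200 lbmol/h.

3200 lbmol/h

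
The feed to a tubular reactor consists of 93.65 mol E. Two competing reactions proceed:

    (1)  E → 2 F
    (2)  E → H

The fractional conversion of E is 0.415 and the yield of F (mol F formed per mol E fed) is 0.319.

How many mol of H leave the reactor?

23.9 mol

Yield of F: 2ξ₁ / 93.65 = 0.319 → ξ₁ = 14.94 mol.
Conversion of E: 1ξ₁ + 1ξ₂ = 0.415 × 93.65 = 38.86 → ξ₂ = 23.93 mol.
Outlet amounts (n = n₀ + Σ ν·ξ):
  E: 93.65 − 1(14.94) − 1(23.93) = 54.79
  F: 0 + 2(14.94) = 29.87
  H: 0 + 1(23.93) = 23.93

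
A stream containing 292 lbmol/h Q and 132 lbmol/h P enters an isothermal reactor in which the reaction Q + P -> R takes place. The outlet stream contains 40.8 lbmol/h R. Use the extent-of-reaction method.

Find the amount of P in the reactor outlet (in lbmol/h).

91.2 lbmol/h

For R: n = n₀ + 1ξ → 40.8 = 0 + 1ξ, giving ξ = 40.8 lbmol/h.
Outlet amounts (n = n₀ + ν ξ):
  Q: 292 − 1(40.8) = 251.2
  P: 132 − 1(40.8) = 91.2
  R: 0 + 1(40.8) = 40.8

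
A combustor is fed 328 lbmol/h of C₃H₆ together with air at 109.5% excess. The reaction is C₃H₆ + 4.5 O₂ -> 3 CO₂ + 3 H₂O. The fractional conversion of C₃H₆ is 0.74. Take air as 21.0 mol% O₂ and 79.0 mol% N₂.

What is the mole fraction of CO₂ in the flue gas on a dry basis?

Stoichiometric O₂ = 4.5 × 328 = 1476 lbmol/h; O₂ fed = 1476 × 2.095 = 3092 lbmol/h.
N₂ fed = 3092 × 79/21 = 11630 lbmol/h.
Fuel reacted = 0.74 × 328 → ξ = 242.7 lbmol/h.
Outlet (n = n₀ + ν ξ):
  C₃H₆: 328 − 1(242.7) = 85.28
  O₂: 3092 − 4.5(242.7) = 2000
  N₂: 11630 (inert)
  CO₂: 0 + 3(242.7) = 728.2
  H₂O: 0 + 3(242.7) = 728.2
Dry total = 14450 lbmol/h; y_CO₂ (dry) = 728.2 / 14450 = 0.05041.

0.0504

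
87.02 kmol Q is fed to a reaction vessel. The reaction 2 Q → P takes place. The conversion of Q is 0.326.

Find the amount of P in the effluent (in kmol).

14.2 kmol

Q reacted = 0.326 × 87.02 = 28.37 kmol; ν_Q = −2, so ξ = 28.37/2 = 14.18 kmol.
Outlet amounts (n = n₀ + ν ξ):
  Q: 87.02 − 2(14.18) = 58.65
  P: 0 + 1(14.18) = 14.18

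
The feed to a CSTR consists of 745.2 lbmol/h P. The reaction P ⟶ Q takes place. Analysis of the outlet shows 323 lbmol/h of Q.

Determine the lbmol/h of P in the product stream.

For Q: n = n₀ + 1ξ → 323 = 0 + 1ξ, giving ξ = 323 lbmol/h.
Outlet amounts (n = n₀ + ν ξ):
  P: 745.2 − 1(323) = 422.2
  Q: 0 + 1(323) = 323

422 lbmol/h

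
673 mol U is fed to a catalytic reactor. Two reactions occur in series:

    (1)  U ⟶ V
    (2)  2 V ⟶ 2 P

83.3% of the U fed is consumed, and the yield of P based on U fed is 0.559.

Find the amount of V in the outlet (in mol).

184 mol

Conversion of U: U consumed = 1ξ₁ = 0.833 × 673 → ξ₁ = 560.6 mol.
Yield of P: 2ξ₂ / 673 = 0.559 → ξ₂ = 188.1 mol.
Outlet amounts (n = n₀ + Σ ν·ξ):
  U: 673 − 1(560.6) = 112.4
  V: 0 + 1(560.6) − 2(188.1) = 184.4
  P: 0 + 2(188.1) = 376.2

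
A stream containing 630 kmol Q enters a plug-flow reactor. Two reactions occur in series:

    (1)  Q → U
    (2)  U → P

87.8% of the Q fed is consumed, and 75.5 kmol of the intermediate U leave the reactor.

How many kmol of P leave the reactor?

Conversion of Q: Q consumed = 1ξ₁ = 0.878 × 630 → ξ₁ = 553.1 kmol.
U balance: n_U = 0 + 1ξ₁ − 1ξ₂ = 75.5 → ξ₂ = (1·553.1 − 75.5)/1 = 477.6 kmol.
Outlet amounts (n = n₀ + Σ ν·ξ):
  Q: 630 − 1(553.1) = 76.86
  U: 0 + 1(553.1) − 1(477.6) = 75.5
  P: 0 + 1(477.6) = 477.6

478 kmol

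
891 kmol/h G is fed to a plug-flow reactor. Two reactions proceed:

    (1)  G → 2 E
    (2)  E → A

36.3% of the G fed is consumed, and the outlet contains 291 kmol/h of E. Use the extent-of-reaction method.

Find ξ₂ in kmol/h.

ξ₂ = 356 kmol/h

Conversion of G: G consumed = 1ξ₁ = 0.363 × 891 → ξ₁ = 323.4 kmol/h.
E balance: n_E = 0 + 2ξ₁ − 1ξ₂ = 291 → ξ₂ = (2·323.4 − 291)/1 = 355.9 kmol/h.
Outlet amounts (n = n₀ + Σ ν·ξ):
  G: 891 − 1(323.4) = 567.6
  E: 0 + 2(323.4) − 1(355.9) = 291
  A: 0 + 1(355.9) = 355.9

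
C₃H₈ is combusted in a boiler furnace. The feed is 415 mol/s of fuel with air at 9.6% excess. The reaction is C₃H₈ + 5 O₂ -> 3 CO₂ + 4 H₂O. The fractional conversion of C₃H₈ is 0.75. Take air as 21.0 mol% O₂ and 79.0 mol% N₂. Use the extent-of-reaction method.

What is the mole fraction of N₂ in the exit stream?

0.74

Stoichiometric O₂ = 5 × 415 = 2075 mol/s; O₂ fed = 2075 × 1.096 = 2274 mol/s.
N₂ fed = 2274 × 79/21 = 8555 mol/s.
Fuel reacted = 0.75 × 415 → ξ = 311.2 mol/s.
Outlet (n = n₀ + ν ξ):
  C₃H₈: 415 − 1(311.2) = 103.8
  O₂: 2274 − 5(311.2) = 718
  N₂: 8555 (inert)
  CO₂: 0 + 3(311.2) = 933.8
  H₂O: 0 + 4(311.2) = 1245
Total out = 11560 mol/s; y_N₂ = 8555 / 11560 = 0.7404.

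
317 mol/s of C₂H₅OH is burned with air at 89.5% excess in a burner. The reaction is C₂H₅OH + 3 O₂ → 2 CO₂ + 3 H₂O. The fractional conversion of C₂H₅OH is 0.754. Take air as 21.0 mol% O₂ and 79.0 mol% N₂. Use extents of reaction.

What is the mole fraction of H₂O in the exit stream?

Stoichiometric O₂ = 3 × 317 = 951 mol/s; O₂ fed = 951 × 1.895 = 1802 mol/s.
N₂ fed = 1802 × 79/21 = 6779 mol/s.
Fuel reacted = 0.754 × 317 → ξ = 239 mol/s.
Outlet (n = n₀ + ν ξ):
  C₂H₅OH: 317 − 1(239) = 77.98
  O₂: 1802 − 3(239) = 1085
  N₂: 6779 (inert)
  CO₂: 0 + 2(239) = 478
  H₂O: 0 + 3(239) = 717.1
Total out = 9138 mol/s; y_H₂O = 717.1 / 9138 = 0.07847.

0.0785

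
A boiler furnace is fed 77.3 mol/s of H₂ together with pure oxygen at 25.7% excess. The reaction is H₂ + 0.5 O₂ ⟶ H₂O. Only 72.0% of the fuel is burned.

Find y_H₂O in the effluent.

Stoichiometric O₂ = 0.5 × 77.3 = 38.65 mol/s; O₂ fed = 38.65 × 1.257 = 48.58 mol/s.
Fuel reacted = 0.72 × 77.3 → ξ = 55.66 mol/s.
Outlet (n = n₀ + ν ξ):
  H₂: 77.3 − 1(55.66) = 21.64
  O₂: 48.58 − 0.5(55.66) = 20.76
  H₂O: 0 + 1(55.66) = 55.66
Total out = 98.06 mol/s; y_H₂O = 55.66 / 98.06 = 0.5676.

0.568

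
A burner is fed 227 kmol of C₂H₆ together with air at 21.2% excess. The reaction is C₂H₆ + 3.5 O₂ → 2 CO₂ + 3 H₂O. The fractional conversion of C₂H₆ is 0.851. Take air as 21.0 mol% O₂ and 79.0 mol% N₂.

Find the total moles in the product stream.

Stoichiometric O₂ = 3.5 × 227 = 794.5 kmol; O₂ fed = 794.5 × 1.212 = 962.9 kmol.
N₂ fed = 962.9 × 79/21 = 3622 kmol.
Fuel reacted = 0.851 × 227 → ξ = 193.2 kmol.
Outlet (n = n₀ + ν ξ):
  C₂H₆: 227 − 1(193.2) = 33.82
  O₂: 962.9 − 3.5(193.2) = 286.8
  N₂: 3622 (inert)
  CO₂: 0 + 2(193.2) = 386.4
  H₂O: 0 + 3(193.2) = 579.5
Total out = 33.82 + 286.8 + 3622 + 386.4 + 579.5 = 4909 kmol.

4910 kmol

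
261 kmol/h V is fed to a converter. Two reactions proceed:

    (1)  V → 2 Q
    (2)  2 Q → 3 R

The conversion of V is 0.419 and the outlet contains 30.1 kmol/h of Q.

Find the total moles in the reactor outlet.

Conversion of V: V consumed = 1ξ₁ = 0.419 × 261 → ξ₁ = 109.4 kmol/h.
Q balance: n_Q = 0 + 2ξ₁ − 2ξ₂ = 30.1 → ξ₂ = (2·109.4 − 30.1)/2 = 94.31 kmol/h.
Outlet amounts (n = n₀ + Σ ν·ξ):
  V: 261 − 1(109.4) = 151.6
  Q: 0 + 2(109.4) − 2(94.31) = 30.1
  R: 0 + 3(94.31) = 282.9
Total out = 151.6 + 30.1 + 282.9 = 464.7 kmol/h.

465 kmol/h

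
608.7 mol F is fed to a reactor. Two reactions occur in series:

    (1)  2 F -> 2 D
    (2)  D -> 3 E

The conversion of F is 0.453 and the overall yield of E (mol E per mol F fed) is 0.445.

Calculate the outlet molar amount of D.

Conversion of F: F consumed = 2ξ₁ = 0.453 × 608.7 → ξ₁ = 137.9 mol.
Yield of E: 3ξ₂ / 608.7 = 0.445 → ξ₂ = 90.29 mol.
Outlet amounts (n = n₀ + Σ ν·ξ):
  F: 608.7 − 2(137.9) = 333
  D: 0 + 2(137.9) − 1(90.29) = 185.5
  E: 0 + 3(90.29) = 270.9

185 mol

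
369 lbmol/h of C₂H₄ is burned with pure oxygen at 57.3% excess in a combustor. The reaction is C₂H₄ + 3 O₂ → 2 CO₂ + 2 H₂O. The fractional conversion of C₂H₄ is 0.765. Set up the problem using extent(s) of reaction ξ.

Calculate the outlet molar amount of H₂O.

565 lbmol/h

Stoichiometric O₂ = 3 × 369 = 1107 lbmol/h; O₂ fed = 1107 × 1.573 = 1741 lbmol/h.
Fuel reacted = 0.765 × 369 → ξ = 282.3 lbmol/h.
Outlet (n = n₀ + ν ξ):
  C₂H₄: 369 − 1(282.3) = 86.71
  O₂: 1741 − 3(282.3) = 894.5
  CO₂: 0 + 2(282.3) = 564.6
  H₂O: 0 + 2(282.3) = 564.6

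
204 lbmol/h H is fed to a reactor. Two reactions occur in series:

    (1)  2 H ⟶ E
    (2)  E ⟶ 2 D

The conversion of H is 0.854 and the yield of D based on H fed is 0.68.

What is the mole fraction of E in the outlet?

Conversion of H: H consumed = 2ξ₁ = 0.854 × 204 → ξ₁ = 87.11 lbmol/h.
Yield of D: 2ξ₂ / 204 = 0.68 → ξ₂ = 69.36 lbmol/h.
Outlet amounts (n = n₀ + Σ ν·ξ):
  H: 204 − 2(87.11) = 29.78
  E: 0 + 1(87.11) − 1(69.36) = 17.75
  D: 0 + 2(69.36) = 138.7
Total out = 186.3 lbmol/h; y_E = 17.75 / 186.3 = 0.09529.

0.0953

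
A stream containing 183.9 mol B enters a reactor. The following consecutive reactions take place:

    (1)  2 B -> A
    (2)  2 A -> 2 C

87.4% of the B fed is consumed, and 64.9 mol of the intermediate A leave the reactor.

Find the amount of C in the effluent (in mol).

Conversion of B: B consumed = 2ξ₁ = 0.874 × 183.9 → ξ₁ = 80.36 mol.
A balance: n_A = 0 + 1ξ₁ − 2ξ₂ = 64.9 → ξ₂ = (1·80.36 − 64.9)/2 = 7.732 mol.
Outlet amounts (n = n₀ + Σ ν·ξ):
  B: 183.9 − 2(80.36) = 23.17
  A: 0 + 1(80.36) − 2(7.732) = 64.9
  C: 0 + 2(7.732) = 15.46

15.5 mol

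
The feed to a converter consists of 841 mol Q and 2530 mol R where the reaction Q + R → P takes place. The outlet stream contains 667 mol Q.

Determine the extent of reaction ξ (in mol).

For Q: n = n₀ − 1ξ → 667 = 841 − 1ξ, giving ξ = 174 mol.
Outlet amounts (n = n₀ + ν ξ):
  Q: 841 − 1(174) = 667
  R: 2530 − 1(174) = 2356
  P: 0 + 1(174) = 174

ξ = 174 mol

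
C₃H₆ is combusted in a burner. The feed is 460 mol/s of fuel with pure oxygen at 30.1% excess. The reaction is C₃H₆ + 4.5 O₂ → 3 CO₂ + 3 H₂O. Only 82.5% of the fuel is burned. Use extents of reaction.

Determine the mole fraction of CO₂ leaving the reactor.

Stoichiometric O₂ = 4.5 × 460 = 2070 mol/s; O₂ fed = 2070 × 1.301 = 2693 mol/s.
Fuel reacted = 0.825 × 460 → ξ = 379.5 mol/s.
Outlet (n = n₀ + ν ξ):
  C₃H₆: 460 − 1(379.5) = 80.5
  O₂: 2693 − 4.5(379.5) = 985.3
  CO₂: 0 + 3(379.5) = 1138
  H₂O: 0 + 3(379.5) = 1138
Total out = 3343 mol/s; y_CO₂ = 1138 / 3343 = 0.3406.

0.341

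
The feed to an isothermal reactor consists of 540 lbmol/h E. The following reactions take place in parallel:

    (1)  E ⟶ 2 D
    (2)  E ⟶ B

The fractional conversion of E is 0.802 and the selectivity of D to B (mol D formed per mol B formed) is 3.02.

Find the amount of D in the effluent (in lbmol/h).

Conversion of E: E consumed = 0.802 × 540 = 433.1 lbmol/h = 1ξ₁ + 1ξ₂.
Selectivity: 2ξ₁ / (1ξ₂) = 3.02 → ξ₁ = 1.51 ξ₂.
Substitute: (1·1.51 + 1) ξ₂ = 433.1 → ξ₂ = 172.5 lbmol/h, ξ₁ = 260.5 lbmol/h.
Outlet amounts (n = n₀ + Σ ν·ξ):
  E: 540 − 1(260.5) − 1(172.5) = 106.9
  D: 0 + 2(260.5) = 521.1
  B: 0 + 1(172.5) = 172.5

521 lbmol/h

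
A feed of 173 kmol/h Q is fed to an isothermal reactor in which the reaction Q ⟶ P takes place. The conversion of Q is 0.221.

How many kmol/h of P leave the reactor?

Q reacted = 0.221 × 173 = 38.23 kmol/h; ν_Q = −1, so ξ = 38.23/1 = 38.23 kmol/h.
Outlet amounts (n = n₀ + ν ξ):
  Q: 173 − 1(38.23) = 134.8
  P: 0 + 1(38.23) = 38.23

38.2 kmol/h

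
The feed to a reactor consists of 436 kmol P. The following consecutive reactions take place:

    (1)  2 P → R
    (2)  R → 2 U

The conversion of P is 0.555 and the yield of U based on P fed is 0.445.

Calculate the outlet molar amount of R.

Conversion of P: P consumed = 2ξ₁ = 0.555 × 436 → ξ₁ = 121 kmol.
Yield of U: 2ξ₂ / 436 = 0.445 → ξ₂ = 97.01 kmol.
Outlet amounts (n = n₀ + Σ ν·ξ):
  P: 436 − 2(121) = 194
  R: 0 + 1(121) − 1(97.01) = 23.98
  U: 0 + 2(97.01) = 194

24 kmol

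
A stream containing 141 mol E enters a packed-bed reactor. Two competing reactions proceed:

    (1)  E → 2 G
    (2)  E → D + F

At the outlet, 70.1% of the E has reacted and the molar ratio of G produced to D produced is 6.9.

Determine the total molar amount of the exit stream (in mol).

240 mol

Conversion of E: E consumed = 0.701 × 141 = 98.84 mol = 1ξ₁ + 1ξ₂.
Selectivity: 2ξ₁ / (1ξ₂) = 6.9 → ξ₁ = 3.45 ξ₂.
Substitute: (1·3.45 + 1) ξ₂ = 98.84 → ξ₂ = 22.21 mol, ξ₁ = 76.63 mol.
Outlet amounts (n = n₀ + Σ ν·ξ):
  E: 141 − 1(76.63) − 1(22.21) = 42.16
  G: 0 + 2(76.63) = 153.3
  D: 0 + 1(22.21) = 22.21
  F: 0 + 1(22.21) = 22.21
Total out = 42.16 + 153.3 + 22.21 + 22.21 = 239.8 mol.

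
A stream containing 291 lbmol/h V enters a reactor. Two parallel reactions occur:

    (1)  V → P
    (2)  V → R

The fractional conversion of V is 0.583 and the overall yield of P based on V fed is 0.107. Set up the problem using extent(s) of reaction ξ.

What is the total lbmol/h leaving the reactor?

Yield of P: 1ξ₁ / 291 = 0.107 → ξ₁ = 31.14 lbmol/h.
Conversion of V: 1ξ₁ + 1ξ₂ = 0.583 × 291 = 169.7 → ξ₂ = 138.5 lbmol/h.
Outlet amounts (n = n₀ + Σ ν·ξ):
  V: 291 − 1(31.14) − 1(138.5) = 121.3
  P: 0 + 1(31.14) = 31.14
  R: 0 + 1(138.5) = 138.5
Total out = 121.3 + 31.14 + 138.5 = 291 lbmol/h.

291 lbmol/h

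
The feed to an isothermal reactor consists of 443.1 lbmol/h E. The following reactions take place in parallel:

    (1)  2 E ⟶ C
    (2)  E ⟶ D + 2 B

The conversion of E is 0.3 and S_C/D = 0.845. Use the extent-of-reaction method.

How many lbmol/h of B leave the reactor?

98.8 lbmol/h

Conversion of E: E consumed = 0.3 × 443.1 = 132.9 lbmol/h = 2ξ₁ + 1ξ₂.
Selectivity: 1ξ₁ / (1ξ₂) = 0.845 → ξ₁ = 0.845 ξ₂.
Substitute: (2·0.845 + 1) ξ₂ = 132.9 → ξ₂ = 49.42 lbmol/h, ξ₁ = 41.76 lbmol/h.
Outlet amounts (n = n₀ + Σ ν·ξ):
  E: 443.1 − 2(41.76) − 1(49.42) = 310.2
  C: 0 + 1(41.76) = 41.76
  D: 0 + 1(49.42) = 49.42
  B: 0 + 2(49.42) = 98.83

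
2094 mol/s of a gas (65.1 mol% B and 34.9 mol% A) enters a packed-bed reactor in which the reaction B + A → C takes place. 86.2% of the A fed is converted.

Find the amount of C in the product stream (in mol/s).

630 mol/s

A reacted = 0.862 × 730.8 = 630 mol/s; ν_A = −1, so ξ = 630/1 = 630 mol/s.
Outlet amounts (n = n₀ + ν ξ):
  B: 1363 − 1(630) = 733.2
  A: 730.8 − 1(630) = 100.9
  C: 0 + 1(630) = 630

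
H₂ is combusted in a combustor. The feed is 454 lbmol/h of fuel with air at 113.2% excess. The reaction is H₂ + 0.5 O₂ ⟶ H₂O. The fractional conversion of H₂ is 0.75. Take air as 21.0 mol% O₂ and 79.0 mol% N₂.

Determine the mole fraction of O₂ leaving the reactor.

0.121

Stoichiometric O₂ = 0.5 × 454 = 227 lbmol/h; O₂ fed = 227 × 2.132 = 484 lbmol/h.
N₂ fed = 484 × 79/21 = 1821 lbmol/h.
Fuel reacted = 0.75 × 454 → ξ = 340.5 lbmol/h.
Outlet (n = n₀ + ν ξ):
  H₂: 454 − 1(340.5) = 113.5
  O₂: 484 − 0.5(340.5) = 313.7
  N₂: 1821 (inert)
  H₂O: 0 + 1(340.5) = 340.5
Total out = 2588 lbmol/h; y_O₂ = 313.7 / 2588 = 0.1212.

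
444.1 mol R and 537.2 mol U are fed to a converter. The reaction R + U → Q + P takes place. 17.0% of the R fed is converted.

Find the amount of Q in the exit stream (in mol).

R reacted = 0.17 × 444.1 = 75.5 mol; ν_R = −1, so ξ = 75.5/1 = 75.5 mol.
Outlet amounts (n = n₀ + ν ξ):
  R: 444.1 − 1(75.5) = 368.6
  U: 537.2 − 1(75.5) = 461.7
  Q: 0 + 1(75.5) = 75.5
  P: 0 + 1(75.5) = 75.5

75.5 mol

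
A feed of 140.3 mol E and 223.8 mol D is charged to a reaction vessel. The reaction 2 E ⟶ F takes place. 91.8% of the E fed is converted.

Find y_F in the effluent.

E reacted = 0.918 × 140.3 = 128.8 mol; ν_E = −2, so ξ = 128.8/2 = 64.4 mol.
Outlet amounts (n = n₀ + ν ξ):
  E: 140.3 − 2(64.4) = 11.5
  F: 0 + 1(64.4) = 64.4
  D: 223.8 (inert)
Total out = 299.7 mol; y_F = 64.4 / 299.7 = 0.2149.

0.215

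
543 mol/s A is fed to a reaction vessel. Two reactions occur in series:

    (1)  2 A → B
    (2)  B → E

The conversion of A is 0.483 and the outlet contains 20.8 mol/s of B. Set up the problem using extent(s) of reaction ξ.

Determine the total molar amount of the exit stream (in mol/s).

Conversion of A: A consumed = 2ξ₁ = 0.483 × 543 → ξ₁ = 131.1 mol/s.
B balance: n_B = 0 + 1ξ₁ − 1ξ₂ = 20.8 → ξ₂ = (1·131.1 − 20.8)/1 = 110.3 mol/s.
Outlet amounts (n = n₀ + Σ ν·ξ):
  A: 543 − 2(131.1) = 280.7
  B: 0 + 1(131.1) − 1(110.3) = 20.8
  E: 0 + 1(110.3) = 110.3
Total out = 280.7 + 20.8 + 110.3 = 411.9 mol/s.

412 mol/s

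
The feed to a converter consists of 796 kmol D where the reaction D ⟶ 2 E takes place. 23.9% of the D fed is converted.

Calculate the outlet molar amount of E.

D reacted = 0.239 × 796 = 190.2 kmol; ν_D = −1, so ξ = 190.2/1 = 190.2 kmol.
Outlet amounts (n = n₀ + ν ξ):
  D: 796 − 1(190.2) = 605.8
  E: 0 + 2(190.2) = 380.5

380 kmol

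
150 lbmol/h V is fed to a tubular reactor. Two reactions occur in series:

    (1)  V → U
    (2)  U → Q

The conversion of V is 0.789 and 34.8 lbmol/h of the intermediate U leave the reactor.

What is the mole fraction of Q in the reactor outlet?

0.557

Conversion of V: V consumed = 1ξ₁ = 0.789 × 150 → ξ₁ = 118.4 lbmol/h.
U balance: n_U = 0 + 1ξ₁ − 1ξ₂ = 34.8 → ξ₂ = (1·118.4 − 34.8)/1 = 83.55 lbmol/h.
Outlet amounts (n = n₀ + Σ ν·ξ):
  V: 150 − 1(118.4) = 31.65
  U: 0 + 1(118.4) − 1(83.55) = 34.8
  Q: 0 + 1(83.55) = 83.55
Total out = 150 lbmol/h; y_Q = 83.55 / 150 = 0.557.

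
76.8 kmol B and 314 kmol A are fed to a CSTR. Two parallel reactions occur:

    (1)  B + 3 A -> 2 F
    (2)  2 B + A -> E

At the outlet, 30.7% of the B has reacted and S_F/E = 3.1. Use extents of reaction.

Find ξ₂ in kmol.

ξ₂ = 6.64 kmol

Conversion of B: B consumed = 0.307 × 76.8 = 23.58 kmol = 1ξ₁ + 2ξ₂.
Selectivity: 2ξ₁ / (1ξ₂) = 3.1 → ξ₁ = 1.55 ξ₂.
Substitute: (1·1.55 + 2) ξ₂ = 23.58 → ξ₂ = 6.642 kmol, ξ₁ = 10.29 kmol.
Outlet amounts (n = n₀ + Σ ν·ξ):
  B: 76.8 − 1(10.29) − 2(6.642) = 53.22
  A: 314 − 3(10.29) − 1(6.642) = 276.5
  F: 0 + 2(10.29) = 20.59
  E: 0 + 1(6.642) = 6.642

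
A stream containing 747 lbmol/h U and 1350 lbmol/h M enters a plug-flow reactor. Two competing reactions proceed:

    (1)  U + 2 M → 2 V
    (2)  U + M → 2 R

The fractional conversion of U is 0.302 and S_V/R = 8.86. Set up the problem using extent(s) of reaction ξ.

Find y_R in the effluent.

0.0242

Conversion of U: U consumed = 0.302 × 747 = 225.6 lbmol/h = 1ξ₁ + 1ξ₂.
Selectivity: 2ξ₁ / (2ξ₂) = 8.86 → ξ₁ = 8.86 ξ₂.
Substitute: (1·8.86 + 1) ξ₂ = 225.6 → ξ₂ = 22.88 lbmol/h, ξ₁ = 202.7 lbmol/h.
Outlet amounts (n = n₀ + Σ ν·ξ):
  U: 747 − 1(202.7) − 1(22.88) = 521.4
  M: 1350 − 2(202.7) − 1(22.88) = 921.7
  V: 0 + 2(202.7) = 405.4
  R: 0 + 2(22.88) = 45.76
Total out = 1894 lbmol/h; y_R = 45.76 / 1894 = 0.02416.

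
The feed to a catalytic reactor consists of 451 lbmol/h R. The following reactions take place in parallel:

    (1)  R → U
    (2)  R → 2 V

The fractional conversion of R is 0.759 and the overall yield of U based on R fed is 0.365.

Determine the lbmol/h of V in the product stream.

355 lbmol/h

Yield of U: 1ξ₁ / 451 = 0.365 → ξ₁ = 164.6 lbmol/h.
Conversion of R: 1ξ₁ + 1ξ₂ = 0.759 × 451 = 342.3 → ξ₂ = 177.7 lbmol/h.
Outlet amounts (n = n₀ + Σ ν·ξ):
  R: 451 − 1(164.6) − 1(177.7) = 108.7
  U: 0 + 1(164.6) = 164.6
  V: 0 + 2(177.7) = 355.4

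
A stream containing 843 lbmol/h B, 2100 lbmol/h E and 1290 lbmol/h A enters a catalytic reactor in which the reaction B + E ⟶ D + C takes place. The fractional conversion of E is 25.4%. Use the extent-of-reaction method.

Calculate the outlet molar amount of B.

310 lbmol/h

E reacted = 0.254 × 2100 = 533.4 lbmol/h; ν_E = −1, so ξ = 533.4/1 = 533.4 lbmol/h.
Outlet amounts (n = n₀ + ν ξ):
  B: 843 − 1(533.4) = 309.6
  E: 2100 − 1(533.4) = 1567
  D: 0 + 1(533.4) = 533.4
  C: 0 + 1(533.4) = 533.4
  A: 1290 (inert)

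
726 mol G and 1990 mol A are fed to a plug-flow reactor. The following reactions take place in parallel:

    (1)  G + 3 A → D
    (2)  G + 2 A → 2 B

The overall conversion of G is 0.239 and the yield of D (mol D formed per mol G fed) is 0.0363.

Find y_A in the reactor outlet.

0.649

Yield of D: 1ξ₁ / 726 = 0.0363 → ξ₁ = 26.35 mol.
Conversion of G: 1ξ₁ + 1ξ₂ = 0.239 × 726 = 173.5 → ξ₂ = 147.2 mol.
Outlet amounts (n = n₀ + Σ ν·ξ):
  G: 726 − 1(26.35) − 1(147.2) = 552.5
  A: 1990 − 3(26.35) − 2(147.2) = 1617
  D: 0 + 1(26.35) = 26.35
  B: 0 + 2(147.2) = 294.3
Total out = 2490 mol; y_A = 1617 / 2490 = 0.6493.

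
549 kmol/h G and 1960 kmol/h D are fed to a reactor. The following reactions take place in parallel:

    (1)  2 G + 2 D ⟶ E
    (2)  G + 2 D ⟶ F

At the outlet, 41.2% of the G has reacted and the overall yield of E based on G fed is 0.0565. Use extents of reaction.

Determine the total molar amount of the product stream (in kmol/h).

Yield of E: 1ξ₁ / 549 = 0.0565 → ξ₁ = 31.02 kmol/h.
Conversion of G: 2ξ₁ + 1ξ₂ = 0.412 × 549 = 226.2 → ξ₂ = 164.2 kmol/h.
Outlet amounts (n = n₀ + Σ ν·ξ):
  G: 549 − 2(31.02) − 1(164.2) = 322.8
  D: 1960 − 2(31.02) − 2(164.2) = 1570
  E: 0 + 1(31.02) = 31.02
  F: 0 + 1(164.2) = 164.2
Total out = 322.8 + 1570 + 31.02 + 164.2 = 2088 kmol/h.

2090 kmol/h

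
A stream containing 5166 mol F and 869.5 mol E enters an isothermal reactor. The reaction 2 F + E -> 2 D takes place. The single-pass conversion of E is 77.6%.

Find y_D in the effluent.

0.252

E reacted = 0.776 × 869.5 = 674.7 mol; ν_E = −1, so ξ = 674.7/1 = 674.7 mol.
Outlet amounts (n = n₀ + ν ξ):
  F: 5166 − 2(674.7) = 3817
  E: 869.5 − 1(674.7) = 194.8
  D: 0 + 2(674.7) = 1349
Total out = 5361 mol; y_D = 1349 / 5361 = 0.2517.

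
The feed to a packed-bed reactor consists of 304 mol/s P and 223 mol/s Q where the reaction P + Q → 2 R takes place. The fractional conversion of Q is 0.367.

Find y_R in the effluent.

0.311

Q reacted = 0.367 × 223 = 81.84 mol/s; ν_Q = −1, so ξ = 81.84/1 = 81.84 mol/s.
Outlet amounts (n = n₀ + ν ξ):
  P: 304 − 1(81.84) = 222.2
  Q: 223 − 1(81.84) = 141.2
  R: 0 + 2(81.84) = 163.7
Total out = 527 mol/s; y_R = 163.7 / 527 = 0.3106.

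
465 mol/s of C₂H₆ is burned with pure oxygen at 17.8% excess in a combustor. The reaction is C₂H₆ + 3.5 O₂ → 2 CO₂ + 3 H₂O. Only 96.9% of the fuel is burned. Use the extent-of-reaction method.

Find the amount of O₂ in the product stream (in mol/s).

Stoichiometric O₂ = 3.5 × 465 = 1628 mol/s; O₂ fed = 1628 × 1.178 = 1917 mol/s.
Fuel reacted = 0.969 × 465 → ξ = 450.6 mol/s.
Outlet (n = n₀ + ν ξ):
  C₂H₆: 465 − 1(450.6) = 14.42
  O₂: 1917 − 3.5(450.6) = 340.1
  CO₂: 0 + 2(450.6) = 901.2
  H₂O: 0 + 3(450.6) = 1352

340 mol/s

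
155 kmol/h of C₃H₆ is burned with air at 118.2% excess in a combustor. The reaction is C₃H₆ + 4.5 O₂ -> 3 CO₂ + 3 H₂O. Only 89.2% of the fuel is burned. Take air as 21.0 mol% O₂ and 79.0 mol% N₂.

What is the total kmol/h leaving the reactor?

Stoichiometric O₂ = 4.5 × 155 = 697.5 kmol/h; O₂ fed = 697.5 × 2.182 = 1522 kmol/h.
N₂ fed = 1522 × 79/21 = 5725 kmol/h.
Fuel reacted = 0.892 × 155 → ξ = 138.3 kmol/h.
Outlet (n = n₀ + ν ξ):
  C₃H₆: 155 − 1(138.3) = 16.74
  O₂: 1522 − 4.5(138.3) = 899.8
  N₂: 5725 (inert)
  CO₂: 0 + 3(138.3) = 414.8
  H₂O: 0 + 3(138.3) = 414.8
Total out = 16.74 + 899.8 + 5725 + 414.8 + 414.8 = 7471 kmol/h.

7470 kmol/h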